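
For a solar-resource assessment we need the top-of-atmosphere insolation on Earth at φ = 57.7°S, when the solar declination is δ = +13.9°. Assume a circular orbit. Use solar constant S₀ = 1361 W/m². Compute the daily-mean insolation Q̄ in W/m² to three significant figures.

Q̄ ≈ 104 W/m²

cos H₀ = −tan(-57.7°) tan(+13.900°) = 0.3915, H₀ = 1.1686 rad.
Bracket: H₀ sin φ sin δ + cos φ cos δ sin H₀ = 1.1686×-0.84526×0.24023 + 0.53435×0.97072×0.92019 = -0.237292 + 0.477306 = 0.240014.
Q̄ = (S₀/π) × [bracket] = (1361/π) × 0.240014 = 104.0 W/m².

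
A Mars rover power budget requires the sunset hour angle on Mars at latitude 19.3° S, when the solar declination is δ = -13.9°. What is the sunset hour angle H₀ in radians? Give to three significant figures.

H₀ = 1.66 rad

cos H₀ = −tan φ · tan δ = −tan(-19.3°) × tan(-13.900°) = -0.0867, so H₀ = 1.6576 rad = 94.97°.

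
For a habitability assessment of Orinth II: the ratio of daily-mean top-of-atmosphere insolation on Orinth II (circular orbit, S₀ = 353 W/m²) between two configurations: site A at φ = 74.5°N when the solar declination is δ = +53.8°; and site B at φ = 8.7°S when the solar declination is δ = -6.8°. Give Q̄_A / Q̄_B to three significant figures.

Q̄_A / Q̄_B ≈ 2.42

— Configuration A (φ=+74.5°):
cos H₀ = −tan(+74.5°) tan(+53.800°) = -4.9268 ≤ −1 ⇒ polar day, H₀ = π.
Bracket: H₀ sin φ sin δ + cos φ cos δ sin H₀ = 3.1416×0.96363×0.80696 + 0.26724×0.59061×0.00000 = 2.442942 + 0.000000 = 2.442942.
Q̄ = (S₀/π) × [bracket] = (353/π) × 2.442942 = 274.50 W/m².
— Configuration B (φ=-8.7°):
cos H₀ = −tan(-8.7°) tan(-6.800°) = -0.0182, H₀ = 1.5890 rad.
Bracket: H₀ sin φ sin δ + cos φ cos δ sin H₀ = 1.5890×-0.15126×-0.11840 + 0.98849×0.99297×0.99983 = 0.028458 + 0.981374 = 1.009832.
Q̄ = (S₀/π) × [bracket] = (353/π) × 1.009832 = 113.47 W/m².
Ratio Q̄_A / Q̄_B = 274.50 / 113.47 = 2.419.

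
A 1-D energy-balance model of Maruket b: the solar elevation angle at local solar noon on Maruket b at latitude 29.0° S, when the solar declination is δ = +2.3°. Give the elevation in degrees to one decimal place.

58.7°

At local noon the hour angle is zero, so the zenith angle equals |φ − δ| = |-29.0° − (+2.300°)| = 31.300°.
Elevation = 90° − 31.300° = 58.7°.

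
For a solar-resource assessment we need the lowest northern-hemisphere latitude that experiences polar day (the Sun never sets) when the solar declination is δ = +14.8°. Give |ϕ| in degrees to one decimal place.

|ϕ| = 75.2°

Polar day requires cos h₀ = −tan ϕ tan δ ≤ −1, i.e. tan ϕ tan δ ≥ 1.
The boundary is |tan ϕ| · |tan δ| = 1, so |ϕ| = 90° − |δ| = 90° − 14.8° = 75.2° in the northern hemisphere.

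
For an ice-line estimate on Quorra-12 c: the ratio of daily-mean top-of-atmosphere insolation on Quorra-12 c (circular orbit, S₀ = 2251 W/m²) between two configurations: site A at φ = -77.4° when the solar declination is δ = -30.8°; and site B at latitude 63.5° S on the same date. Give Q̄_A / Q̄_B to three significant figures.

Q̄_A / Q̄_B ≈ 1.09

— Configuration A (φ=-77.4°):
cos H₀ = −tan(-77.4°) tan(-30.800°) = -2.6669 ≤ −1 ⇒ polar day, H₀ = π.
Bracket: H₀ sin φ sin δ + cos φ cos δ sin H₀ = 3.1416×-0.97592×-0.51204 + 0.21814×0.85896×0.00000 = 1.569889 + 0.000000 = 1.569889.
Q̄ = (S₀/π) × [bracket] = (2251/π) × 1.569889 = 1124.8 W/m².
— Configuration B (φ=-63.5°):
cos H₀ = −tan(-63.5°) tan(-30.800°) = -1.1956 ≤ −1 ⇒ polar day, H₀ = π.
Bracket: H₀ sin φ sin δ + cos φ cos δ sin H₀ = 3.1416×-0.89493×-0.51204 + 0.44620×0.85896×0.00000 = 1.439607 + 0.000000 = 1.439607.
Q̄ = (S₀/π) × [bracket] = (2251/π) × 1.439607 = 1031.5 W/m².
Ratio Q̄_A / Q̄_B = 1124.8 / 1031.5 = 1.090.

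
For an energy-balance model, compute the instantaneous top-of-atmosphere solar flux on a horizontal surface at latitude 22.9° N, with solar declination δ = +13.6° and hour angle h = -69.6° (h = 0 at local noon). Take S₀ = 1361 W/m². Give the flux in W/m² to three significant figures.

549 W/m²

cos θ_z = sin φ sin δ + cos φ cos δ cos h = 0.091499 + 0.312096 = 0.403595.
Flux = S₀ · cos θ_z = 1361 × 0.403595 = 549.3 W/m².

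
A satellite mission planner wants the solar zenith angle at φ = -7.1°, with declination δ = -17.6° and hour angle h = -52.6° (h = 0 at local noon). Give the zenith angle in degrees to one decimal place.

θ_z = 52.3°

cos θ_z = sin φ sin δ + cos φ cos δ cos h = 0.037373 + 0.574506 = 0.611879.
θ_z = arccos(0.611879) = 52.3°.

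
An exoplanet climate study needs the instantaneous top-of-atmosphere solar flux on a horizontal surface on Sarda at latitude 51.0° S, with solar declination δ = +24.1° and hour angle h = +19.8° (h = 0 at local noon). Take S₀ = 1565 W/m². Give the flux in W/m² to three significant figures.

349 W/m²

cos θ_z = sin φ sin δ + cos φ cos δ cos h = -0.317332 + 0.540503 = 0.223171.
Flux = S₀ · cos θ_z = 1565 × 0.223171 = 349.3 W/m².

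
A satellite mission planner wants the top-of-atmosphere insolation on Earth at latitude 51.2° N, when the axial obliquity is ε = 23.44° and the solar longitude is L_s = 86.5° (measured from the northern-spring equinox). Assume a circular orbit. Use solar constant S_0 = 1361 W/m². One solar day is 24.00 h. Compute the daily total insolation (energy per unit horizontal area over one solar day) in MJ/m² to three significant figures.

Solar declination: sin δ = sin ε · sin L_s = sin 23.44° × sin 86.5° = 0.39705, so δ = +23.394°.
cos h₀ = −tan(+51.2°) tan(+23.394°) = -0.5381, h₀ = 2.1389 rad.
Bracket: h₀ sin ϕ sin δ + cos ϕ cos δ sin h₀ = 2.1389×0.77934×0.39705 + 0.62660×0.91780×0.84291 = 0.661855 + 0.484752 = 1.146607.
Q̄ = (S_0/π) × [bracket] = (1361/π) × 1.146607 = 496.73 W/m².
Daily total = Q̄ × 24.00 h × 3600 s/h = 496.73 × 24.00 × 3600 / 10⁶ = 42.92 MJ/m².

42.9 MJ/m²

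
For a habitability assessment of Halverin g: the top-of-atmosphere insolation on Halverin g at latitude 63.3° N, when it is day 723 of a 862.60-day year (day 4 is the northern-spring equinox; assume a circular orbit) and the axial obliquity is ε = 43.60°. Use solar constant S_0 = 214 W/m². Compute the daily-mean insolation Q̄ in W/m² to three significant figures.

Q̄ ≈ 0.00 W/m²

Solar longitude: L_s = 360° × (723 − 4)/862.60 = 300.070°.
sin δ = sin 43.60° × sin 300.070° = -0.59681, so δ = -36.642°.
cos h₀ = −tan(+63.3°) tan(-36.642°) = 1.4789 ≥ 1 ⇒ polar night, h₀ = 0 and Q̄ = 0.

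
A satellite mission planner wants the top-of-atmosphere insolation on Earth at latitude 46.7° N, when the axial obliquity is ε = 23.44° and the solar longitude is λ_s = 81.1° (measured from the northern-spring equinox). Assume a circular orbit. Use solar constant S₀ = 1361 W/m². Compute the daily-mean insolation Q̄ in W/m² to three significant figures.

Q̄ ≈ 496 W/m²

Solar declination: sin δ = sin ε · sin λ_s = sin 23.44° × sin 81.1° = 0.39300, so δ = +23.141°.
cos H₀ = −tan(+46.7°) tan(+23.141°) = -0.4535, H₀ = 2.0415 rad.
Bracket: H₀ sin φ sin δ + cos φ cos δ sin H₀ = 2.0415×0.72777×0.39300 + 0.68582×0.91954×0.89124 = 0.583897 + 0.562051 = 1.145948.
Q̄ = (S₀/π) × [bracket] = (1361/π) × 1.145948 = 496.4 W/m².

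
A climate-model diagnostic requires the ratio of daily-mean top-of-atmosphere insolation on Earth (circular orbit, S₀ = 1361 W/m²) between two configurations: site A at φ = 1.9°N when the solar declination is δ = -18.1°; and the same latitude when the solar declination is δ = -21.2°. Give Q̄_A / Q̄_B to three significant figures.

Q̄_A / Q̄_B ≈ 1.02

— Configuration A (φ=+1.9°):
cos H₀ = −tan(+1.9°) tan(-18.100°) = 0.0108, H₀ = 1.5600 rad.
Bracket: H₀ sin φ sin δ + cos φ cos δ sin H₀ = 1.5600×0.03316×-0.31068 + 0.99945×0.95052×0.99994 = -0.016071 + 0.949940 = 0.933869.
Q̄ = (S₀/π) × [bracket] = (1361/π) × 0.933869 = 404.57 W/m².
— Configuration B (φ=+1.9°):
cos H₀ = −tan(+1.9°) tan(-21.200°) = 0.0129, H₀ = 1.5579 rad.
Bracket: H₀ sin φ sin δ + cos φ cos δ sin H₀ = 1.5579×0.03316×-0.36162 + 0.99945×0.93232×0.99992 = -0.018681 + 0.931733 = 0.913052.
Q̄ = (S₀/π) × [bracket] = (1361/π) × 0.913052 = 395.55 W/m².
Ratio Q̄_A / Q̄_B = 404.57 / 395.55 = 1.023.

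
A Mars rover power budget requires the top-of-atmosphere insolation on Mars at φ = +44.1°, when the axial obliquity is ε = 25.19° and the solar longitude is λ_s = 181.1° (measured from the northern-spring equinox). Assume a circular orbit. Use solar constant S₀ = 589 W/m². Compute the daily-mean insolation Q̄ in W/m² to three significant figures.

Solar declination: sin δ = sin ε · sin λ_s = sin 25.19° × sin 181.1° = -0.00817, so δ = -0.468°.
cos H₀ = −tan(+44.1°) tan(-0.468°) = 0.0079, H₀ = 1.5629 rad.
Bracket: H₀ sin φ sin δ + cos φ cos δ sin H₀ = 1.5629×0.69591×-0.00817 + 0.71813×0.99997×0.99997 = -0.008886 + 0.718087 = 0.709201.
Q̄ = (S₀/π) × [bracket] = (589/π) × 0.709201 = 133.0 W/m².

Q̄ ≈ 133 W/m²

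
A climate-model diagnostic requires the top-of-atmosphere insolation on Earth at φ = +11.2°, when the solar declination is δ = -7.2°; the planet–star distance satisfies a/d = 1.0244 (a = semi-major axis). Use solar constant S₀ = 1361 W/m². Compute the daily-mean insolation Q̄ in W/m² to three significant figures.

cos H₀ = −tan(+11.2°) tan(-7.200°) = 0.0250, H₀ = 1.5458 rad.
Bracket: H₀ sin φ sin δ + cos φ cos δ sin H₀ = 1.5458×0.19423×-0.12533 + 0.98096×0.99211×0.99969 = -0.037629 + 0.972919 = 0.935290.
Inverse-square distance factor (a/d)² = 1.0244² = 1.049395.
Q̄ = (S₀/π) × 1.049395 × [bracket] = (1361/π) × 1.049395 × 0.935290 = 425.2 W/m².

Q̄ ≈ 425 W/m²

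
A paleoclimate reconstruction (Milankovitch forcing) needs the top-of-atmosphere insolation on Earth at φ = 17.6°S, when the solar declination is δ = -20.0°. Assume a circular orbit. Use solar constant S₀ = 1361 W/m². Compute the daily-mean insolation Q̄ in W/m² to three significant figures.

Q̄ ≈ 461 W/m²

cos H₀ = −tan(-17.6°) tan(-20.000°) = -0.1155, H₀ = 1.6865 rad.
Bracket: H₀ sin φ sin δ + cos φ cos δ sin H₀ = 1.6865×-0.30237×-0.34202 + 0.95319×0.93969×0.99331 = 0.174412 + 0.889711 = 1.064123.
Q̄ = (S₀/π) × [bracket] = (1361/π) × 1.064123 = 461.0 W/m².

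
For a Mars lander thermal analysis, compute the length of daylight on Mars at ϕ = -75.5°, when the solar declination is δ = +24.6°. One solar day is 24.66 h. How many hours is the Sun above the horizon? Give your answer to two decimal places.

cos h₀ = −tan ϕ · tan δ = 1.7703 ≥ 1, so the Sun never rises (polar night) and h₀ = 0.
Daylight = 2h₀/(2π) × 24.66 h = (0.0000/π) × 24.66 = 0.00 h.

0.00 h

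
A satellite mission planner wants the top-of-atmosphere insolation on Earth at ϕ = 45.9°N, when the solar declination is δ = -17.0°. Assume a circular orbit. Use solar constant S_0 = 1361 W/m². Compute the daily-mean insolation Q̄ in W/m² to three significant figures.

Q̄ ≈ 160 W/m²

cos h₀ = −tan(+45.9°) tan(-17.000°) = 0.3155, h₀ = 1.2498 rad.
Bracket: h₀ sin ϕ sin δ + cos ϕ cos δ sin h₀ = 1.2498×0.71813×-0.29237 + 0.69591×0.95630×0.94893 = -0.262408 + 0.631512 = 0.369104.
Q̄ = (S_0/π) × [bracket] = (1361/π) × 0.369104 = 159.9 W/m².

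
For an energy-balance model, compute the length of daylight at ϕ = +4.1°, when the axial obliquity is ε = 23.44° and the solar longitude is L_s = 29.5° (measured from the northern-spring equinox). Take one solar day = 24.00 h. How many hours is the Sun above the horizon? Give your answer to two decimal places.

12.11 h

Solar declination: sin δ = sin ε · sin L_s = sin 23.44° × sin 29.5° = 0.19588, so δ = +11.296°.
cos h₀ = −tan ϕ · tan δ = −tan(+4.1°) × tan(+11.296°) = -0.0143, so h₀ = 1.5851 rad = 90.82°.
Daylight = 2h₀/(2π) × 24.00 h = (1.5851/π) × 24.00 = 12.11 h.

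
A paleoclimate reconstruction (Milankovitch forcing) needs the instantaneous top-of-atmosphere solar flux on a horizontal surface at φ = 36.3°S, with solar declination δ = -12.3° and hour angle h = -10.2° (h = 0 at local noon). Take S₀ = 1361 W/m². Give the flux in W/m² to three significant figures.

1.23e+03 W/m²

cos θ_z = sin φ sin δ + cos φ cos δ cos h = 0.126117 + 0.774984 = 0.901101.
Flux = S₀ · cos θ_z = 1361 × 0.901101 = 1226 W/m².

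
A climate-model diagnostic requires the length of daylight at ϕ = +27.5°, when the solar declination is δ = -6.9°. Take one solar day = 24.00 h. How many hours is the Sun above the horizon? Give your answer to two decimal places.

cos h₀ = −tan ϕ · tan δ = −tan(+27.5°) × tan(-6.900°) = 0.0630, so h₀ = 1.5078 rad = 86.39°.
Daylight = 2h₀/(2π) × 24.00 h = (1.5078/π) × 24.00 = 11.52 h.

11.52 h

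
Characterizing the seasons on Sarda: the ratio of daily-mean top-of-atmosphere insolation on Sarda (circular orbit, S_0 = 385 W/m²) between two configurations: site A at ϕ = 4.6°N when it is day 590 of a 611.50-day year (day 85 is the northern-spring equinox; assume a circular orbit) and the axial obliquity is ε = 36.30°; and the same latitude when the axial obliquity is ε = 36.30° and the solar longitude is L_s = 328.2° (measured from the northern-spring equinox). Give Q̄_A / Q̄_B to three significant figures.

Q̄_A / Q̄_B ≈ 0.862

— Configuration A (ϕ=+4.6°):
Solar longitude: L_s = 360° × (590 − 85)/611.50 = 297.302°.
sin δ = sin 36.30° × sin 297.302° = -0.52606, so δ = -31.740°.
cos h₀ = −tan(+4.6°) tan(-31.740°) = 0.0498, h₀ = 1.5210 rad.
Bracket: h₀ sin ϕ sin δ + cos ϕ cos δ sin h₀ = 1.5210×0.08020×-0.52606 + 0.99678×0.85044×0.99876 = -0.064171 + 0.846650 = 0.782479.
Q̄ = (S_0/π) × [bracket] = (385/π) × 0.782479 = 95.892 W/m².
— Configuration B (ϕ=+4.6°):
Solar declination: sin δ = sin ε · sin L_s = sin 36.30° × sin 328.2° = -0.31196, so δ = -18.178°.
cos h₀ = −tan(+4.6°) tan(-18.178°) = 0.0264, h₀ = 1.5444 rad.
Bracket: h₀ sin ϕ sin δ + cos ϕ cos δ sin h₀ = 1.5444×0.08020×-0.31196 + 0.99678×0.95009×0.99965 = -0.038640 + 0.946699 = 0.908059.
Q̄ = (S_0/π) × [bracket] = (385/π) × 0.908059 = 111.28 W/m².
Ratio Q̄_A / Q̄_B = 95.892 / 111.28 = 0.8617.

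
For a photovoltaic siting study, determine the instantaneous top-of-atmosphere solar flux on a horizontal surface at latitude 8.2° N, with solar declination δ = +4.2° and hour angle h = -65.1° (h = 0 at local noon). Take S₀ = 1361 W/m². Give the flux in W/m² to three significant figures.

580 W/m²

cos θ_z = sin φ sin δ + cos φ cos δ cos h = 0.010446 + 0.415612 = 0.426058.
Flux = S₀ · cos θ_z = 1361 × 0.426058 = 579.9 W/m².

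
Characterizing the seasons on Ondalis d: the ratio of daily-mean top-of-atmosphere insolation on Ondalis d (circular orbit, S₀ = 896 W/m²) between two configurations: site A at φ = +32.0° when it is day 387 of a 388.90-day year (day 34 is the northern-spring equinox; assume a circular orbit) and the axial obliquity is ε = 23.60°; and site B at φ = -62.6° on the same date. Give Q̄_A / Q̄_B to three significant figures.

Q̄_A / Q̄_B ≈ 0.818

— Configuration A (φ=+32.0°):
Solar longitude: λ_s = 360° × (387 − 34)/388.90 = 326.768°.
sin δ = sin 23.60° × sin 326.768° = -0.21940, so δ = -12.674°.
cos H₀ = −tan(+32.0°) tan(-12.674°) = 0.1405, H₀ = 1.4298 rad.
Bracket: H₀ sin φ sin δ + cos φ cos δ sin H₀ = 1.4298×0.52992×-0.21940 + 0.84805×0.97563×0.99008 = -0.166235 + 0.819175 = 0.652940.
Q̄ = (S₀/π) × [bracket] = (896/π) × 0.652940 = 186.22 W/m².
— Configuration B (φ=-62.6°):
cos H₀ = −tan(-62.6°) tan(-12.674°) = -0.4338, H₀ = 2.0196 rad.
Bracket: H₀ sin φ sin δ + cos φ cos δ sin H₀ = 2.0196×-0.88782×-0.21940 + 0.46020×0.97563×0.90099 = 0.393393 + 0.404531 = 0.797924.
Q̄ = (S₀/π) × [bracket] = (896/π) × 0.797924 = 227.57 W/m².
Ratio Q̄_A / Q̄_B = 186.22 / 227.57 = 0.8183.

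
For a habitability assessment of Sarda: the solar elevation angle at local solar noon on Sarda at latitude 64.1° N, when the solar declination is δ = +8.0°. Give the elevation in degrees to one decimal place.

At local noon the hour angle is zero, so the zenith angle equals |φ − δ| = |+64.1° − (+8.000°)| = 56.100°.
Elevation = 90° − 56.100° = 33.9°.

33.9°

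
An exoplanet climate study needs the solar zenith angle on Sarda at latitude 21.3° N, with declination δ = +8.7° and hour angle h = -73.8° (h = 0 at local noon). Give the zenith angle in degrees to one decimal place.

θ_z = 71.8°

cos θ_z = sin ϕ sin δ + cos ϕ cos δ cos h = 0.054946 + 0.256943 = 0.311889.
θ_z = arccos(0.311889) = 71.8°.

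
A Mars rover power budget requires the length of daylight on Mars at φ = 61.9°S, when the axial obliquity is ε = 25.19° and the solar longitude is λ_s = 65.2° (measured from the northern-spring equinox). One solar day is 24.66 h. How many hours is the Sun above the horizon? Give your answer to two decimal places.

5.25 h

Solar declination: sin δ = sin ε · sin λ_s = sin 25.19° × sin 65.2° = 0.38637, so δ = +22.729°.
cos H₀ = −tan φ · tan δ = −tan(-61.9°) × tan(+22.729°) = 0.7845, so H₀ = 0.6689 rad = 38.32°.
Daylight = 2H₀/(2π) × 24.66 h = (0.6689/π) × 24.66 = 5.25 h.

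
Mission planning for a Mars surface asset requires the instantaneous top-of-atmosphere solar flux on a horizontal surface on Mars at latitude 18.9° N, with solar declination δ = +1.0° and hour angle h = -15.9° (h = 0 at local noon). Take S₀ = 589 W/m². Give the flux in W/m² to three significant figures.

539 W/m²

cos θ_z = sin φ sin δ + cos φ cos δ cos h = 0.005653 + 0.909751 = 0.915404.
Flux = S₀ · cos θ_z = 589 × 0.915404 = 539.2 W/m².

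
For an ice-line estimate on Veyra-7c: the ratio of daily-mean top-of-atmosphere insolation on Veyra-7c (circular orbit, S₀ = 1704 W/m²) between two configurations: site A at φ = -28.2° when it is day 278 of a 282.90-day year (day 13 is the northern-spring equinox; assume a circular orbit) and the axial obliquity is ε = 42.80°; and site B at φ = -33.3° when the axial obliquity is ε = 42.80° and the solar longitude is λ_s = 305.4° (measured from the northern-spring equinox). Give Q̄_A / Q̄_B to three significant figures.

— Configuration A (φ=-28.2°):
Solar longitude: λ_s = 360° × (278 − 13)/282.90 = 337.222°.
sin δ = sin 42.80° × sin 337.222° = -0.26306, so δ = -15.252°.
cos H₀ = −tan(-28.2°) tan(-15.252°) = -0.1462, H₀ = 1.7175 rad.
Bracket: H₀ sin φ sin δ + cos φ cos δ sin H₀ = 1.7175×-0.47255×-0.26306 + 0.88130×0.96478×0.98926 = 0.213501 + 0.841129 = 1.054630.
Q̄ = (S₀/π) × [bracket] = (1704/π) × 1.054630 = 572.03 W/m².
— Configuration B (φ=-33.3°):
Solar declination: sin δ = sin ε · sin λ_s = sin 42.80° × sin 305.4° = -0.55383, so δ = -33.630°.
cos H₀ = −tan(-33.3°) tan(-33.630°) = -0.4369, H₀ = 2.0230 rad.
Bracket: H₀ sin φ sin δ + cos φ cos δ sin H₀ = 2.0230×-0.54902×-0.55383 + 0.83581×0.83263×0.89950 = 0.615121 + 0.625980 = 1.241101.
Q̄ = (S₀/π) × [bracket] = (1704/π) × 1.241101 = 673.17 W/m².
Ratio Q̄_A / Q̄_B = 572.03 / 673.17 = 0.8498.

Q̄_A / Q̄_B ≈ 0.850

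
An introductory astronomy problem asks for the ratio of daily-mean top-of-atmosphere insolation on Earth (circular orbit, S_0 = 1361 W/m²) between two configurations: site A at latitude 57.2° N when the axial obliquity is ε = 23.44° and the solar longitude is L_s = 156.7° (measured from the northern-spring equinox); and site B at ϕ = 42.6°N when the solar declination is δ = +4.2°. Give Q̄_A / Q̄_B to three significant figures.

— Configuration A (ϕ=+57.2°):
Solar declination: sin δ = sin ε · sin L_s = sin 23.44° × sin 156.7° = 0.15734, so δ = +9.053°.
cos h₀ = −tan(+57.2°) tan(+9.053°) = -0.2472, h₀ = 1.8206 rad.
Bracket: h₀ sin ϕ sin δ + cos ϕ cos δ sin h₀ = 1.8206×0.84057×0.15734 + 0.54171×0.98754×0.96896 = 0.240784 + 0.518355 = 0.759139.
Q̄ = (S_0/π) × [bracket] = (1361/π) × 0.759139 = 328.87 W/m².
— Configuration B (ϕ=+42.6°):
cos h₀ = −tan(+42.6°) tan(+4.200°) = -0.0675, h₀ = 1.6384 rad.
Bracket: h₀ sin ϕ sin δ + cos ϕ cos δ sin h₀ = 1.6384×0.67688×0.07324 + 0.73610×0.99731×0.99772 = 0.081223 + 0.732446 = 0.813669.
Q̄ = (S_0/π) × [bracket] = (1361/π) × 0.813669 = 352.50 W/m².
Ratio Q̄_A / Q̄_B = 328.87 / 352.50 = 0.9330.

Q̄_A / Q̄_B ≈ 0.933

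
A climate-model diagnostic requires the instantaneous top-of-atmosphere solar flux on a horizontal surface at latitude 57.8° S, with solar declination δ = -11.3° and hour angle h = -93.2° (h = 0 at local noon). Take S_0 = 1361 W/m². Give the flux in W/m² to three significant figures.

186 W/m²

cos θ_z = sin ϕ sin δ + cos ϕ cos δ cos h = 0.165808 + -0.029169 = 0.136639.
Flux = S_0 · cos θ_z = 1361 × 0.136639 = 186.0 W/m².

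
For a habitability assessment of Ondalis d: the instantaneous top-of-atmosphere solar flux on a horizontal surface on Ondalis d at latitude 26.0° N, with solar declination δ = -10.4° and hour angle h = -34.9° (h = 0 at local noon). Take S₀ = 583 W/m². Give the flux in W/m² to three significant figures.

377 W/m²

cos θ_z = sin φ sin δ + cos φ cos δ cos h = -0.079134 + 0.725037 = 0.645903.
Flux = S₀ · cos θ_z = 583 × 0.645903 = 376.6 W/m².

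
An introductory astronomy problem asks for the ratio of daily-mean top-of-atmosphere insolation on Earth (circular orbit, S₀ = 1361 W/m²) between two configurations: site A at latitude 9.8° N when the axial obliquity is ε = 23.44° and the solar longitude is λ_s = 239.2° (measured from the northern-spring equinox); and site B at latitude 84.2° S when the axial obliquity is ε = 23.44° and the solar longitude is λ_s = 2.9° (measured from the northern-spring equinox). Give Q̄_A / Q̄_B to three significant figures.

— Configuration A (φ=+9.8°):
Solar declination: sin δ = sin ε · sin λ_s = sin 23.44° × sin 239.2° = -0.34168, so δ = -19.980°.
cos H₀ = −tan(+9.8°) tan(-19.980°) = 0.0628, H₀ = 1.5080 rad.
Bracket: H₀ sin φ sin δ + cos φ cos δ sin H₀ = 1.5080×0.17021×-0.34168 + 0.98541×0.93981×0.99803 = -0.087701 + 0.924274 = 0.836573.
Q̄ = (S₀/π) × [bracket] = (1361/π) × 0.836573 = 362.42 W/m².
— Configuration B (φ=-84.2°):
Solar declination: sin δ = sin ε · sin λ_s = sin 23.44° × sin 2.9° = 0.02013, so δ = +1.153°.
cos H₀ = −tan(-84.2°) tan(+1.153°) = 0.1982, H₀ = 1.3713 rad.
Bracket: H₀ sin φ sin δ + cos φ cos δ sin H₀ = 1.3713×-0.99488×0.02013 + 0.10106×0.99980×0.98017 = -0.027463 + 0.099036 = 0.071573.
Q̄ = (S₀/π) × [bracket] = (1361/π) × 0.071573 = 31.007 W/m².
Ratio Q̄_A / Q̄_B = 362.42 / 31.007 = 11.69.

Q̄_A / Q̄_B ≈ 11.7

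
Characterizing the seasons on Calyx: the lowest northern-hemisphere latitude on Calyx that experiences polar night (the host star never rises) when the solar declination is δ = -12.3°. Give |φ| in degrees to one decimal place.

Polar night requires cos H₀ = −tan φ tan δ ≥ 1, i.e. tan φ tan δ ≤ −1.
The boundary is |tan φ| · |tan δ| = 1, so |φ| = 90° − |δ| = 90° − 12.3° = 77.7° in the northern hemisphere.

|φ| = 77.7°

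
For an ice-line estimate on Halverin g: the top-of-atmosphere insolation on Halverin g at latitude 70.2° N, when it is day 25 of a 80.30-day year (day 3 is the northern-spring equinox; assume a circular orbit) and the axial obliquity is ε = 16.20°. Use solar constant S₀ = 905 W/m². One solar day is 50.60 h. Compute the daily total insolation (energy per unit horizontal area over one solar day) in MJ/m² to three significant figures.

44.3 MJ/m²

Solar longitude: λ_s = 360° × (25 − 3)/80.30 = 98.630°.
sin δ = sin 16.20° × sin 98.630° = 0.27583, so δ = +16.012°.
cos H₀ = −tan(+70.2°) tan(+16.012°) = -0.7971, H₀ = 2.4932 rad.
Bracket: H₀ sin φ sin δ + cos φ cos δ sin H₀ = 2.4932×0.94088×0.27583 + 0.33874×0.96121×0.60388 = 0.647043 + 0.196623 = 0.843666.
Q̄ = (S₀/π) × [bracket] = (905/π) × 0.843666 = 243.04 W/m².
Daily total = Q̄ × 50.60 h × 3600 s/h = 243.04 × 50.60 × 3600 / 10⁶ = 44.27 MJ/m².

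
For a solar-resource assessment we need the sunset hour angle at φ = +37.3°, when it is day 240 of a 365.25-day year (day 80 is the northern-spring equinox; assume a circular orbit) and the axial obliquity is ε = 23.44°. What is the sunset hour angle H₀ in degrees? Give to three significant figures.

Solar longitude: λ_s = 360° × (240 − 80)/365.25 = 157.700°.
sin δ = sin 23.44° × sin 157.700° = 0.15094, so δ = +8.682°.
cos H₀ = −tan φ · tan δ = −tan(+37.3°) × tan(+8.682°) = -0.1163, so H₀ = 1.6874 rad = 96.68°.

H₀ = 96.7°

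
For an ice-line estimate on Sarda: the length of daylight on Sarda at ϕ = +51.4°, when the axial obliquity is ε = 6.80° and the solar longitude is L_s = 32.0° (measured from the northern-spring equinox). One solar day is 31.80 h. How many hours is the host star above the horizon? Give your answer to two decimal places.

Solar declination: sin δ = sin ε · sin L_s = sin 6.80° × sin 32.0° = 0.06274, so δ = +3.597°.
cos h₀ = −tan ϕ · tan δ = −tan(+51.4°) × tan(+3.597°) = -0.0788, so h₀ = 1.6496 rad = 94.52°.
Daylight = 2h₀/(2π) × 31.80 h = (1.6496/π) × 31.80 = 16.70 h.

16.70 h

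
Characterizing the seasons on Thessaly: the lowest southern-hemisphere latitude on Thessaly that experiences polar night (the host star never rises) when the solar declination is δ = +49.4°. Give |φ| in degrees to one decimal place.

|φ| = 40.6°

Polar night requires cos H₀ = −tan φ tan δ ≥ 1, i.e. tan φ tan δ ≤ −1.
The boundary is |tan φ| · |tan δ| = 1, so |φ| = 90° − |δ| = 90° − 49.4° = 40.6° in the southern hemisphere.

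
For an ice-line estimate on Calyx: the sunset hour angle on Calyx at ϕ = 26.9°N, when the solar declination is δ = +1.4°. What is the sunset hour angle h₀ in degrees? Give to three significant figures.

h₀ = 90.7°

cos h₀ = −tan ϕ · tan δ = −tan(+26.9°) × tan(+1.400°) = -0.0124, so h₀ = 1.5832 rad = 90.71°.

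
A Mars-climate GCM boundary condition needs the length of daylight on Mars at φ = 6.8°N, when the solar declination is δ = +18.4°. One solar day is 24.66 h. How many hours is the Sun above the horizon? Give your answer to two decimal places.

cos H₀ = −tan φ · tan δ = −tan(+6.8°) × tan(+18.400°) = -0.0397, so H₀ = 1.6105 rad = 92.27°.
Daylight = 2H₀/(2π) × 24.66 h = (1.6105/π) × 24.66 = 12.64 h.

12.64 h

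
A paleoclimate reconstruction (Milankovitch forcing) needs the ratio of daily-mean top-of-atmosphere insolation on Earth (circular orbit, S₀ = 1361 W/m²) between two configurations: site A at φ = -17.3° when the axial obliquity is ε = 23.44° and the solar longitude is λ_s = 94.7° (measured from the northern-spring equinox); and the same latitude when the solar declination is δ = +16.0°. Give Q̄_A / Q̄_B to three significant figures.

— Configuration A (φ=-17.3°):
Solar declination: sin δ = sin ε · sin λ_s = sin 23.44° × sin 94.7° = 0.39645, so δ = +23.356°.
cos H₀ = −tan(-17.3°) tan(+23.356°) = 0.1345, H₀ = 1.4359 rad.
Bracket: H₀ sin φ sin δ + cos φ cos δ sin H₀ = 1.4359×-0.29737×0.39645 + 0.95476×0.91806×0.99091 = -0.169282 + 0.868559 = 0.699277.
Q̄ = (S₀/π) × [bracket] = (1361/π) × 0.699277 = 302.94 W/m².
— Configuration B (φ=-17.3°):
cos H₀ = −tan(-17.3°) tan(+16.000°) = 0.0893, H₀ = 1.4814 rad.
Bracket: H₀ sin φ sin δ + cos φ cos δ sin H₀ = 1.4814×-0.29737×0.27564 + 0.95476×0.96126×0.99600 = -0.121426 + 0.914102 = 0.792676.
Q̄ = (S₀/π) × [bracket] = (1361/π) × 0.792676 = 343.40 W/m².
Ratio Q̄_A / Q̄_B = 302.94 / 343.40 = 0.8822.

Q̄_A / Q̄_B ≈ 0.882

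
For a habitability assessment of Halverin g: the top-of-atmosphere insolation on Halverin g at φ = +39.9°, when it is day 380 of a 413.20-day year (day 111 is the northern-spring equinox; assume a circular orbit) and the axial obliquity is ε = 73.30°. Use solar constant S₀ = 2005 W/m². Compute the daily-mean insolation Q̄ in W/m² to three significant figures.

Solar longitude: λ_s = 360° × (380 − 111)/413.20 = 234.366°.
sin δ = sin 73.30° × sin 234.366° = -0.77847, so δ = -51.121°.
cos H₀ = −tan(+39.9°) tan(-51.121°) = 1.0370 ≥ 1 ⇒ polar night, H₀ = 0 and Q̄ = 0.

Q̄ ≈ 0.00 W/m²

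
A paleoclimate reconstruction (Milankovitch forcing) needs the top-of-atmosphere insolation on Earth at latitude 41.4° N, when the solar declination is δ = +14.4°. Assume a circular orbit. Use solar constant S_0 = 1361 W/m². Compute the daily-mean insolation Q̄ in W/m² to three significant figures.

cos h₀ = −tan(+41.4°) tan(+14.400°) = -0.2264, h₀ = 1.7991 rad.
Bracket: h₀ sin ϕ sin δ + cos ϕ cos δ sin h₀ = 1.7991×0.66131×0.24869 + 0.75011×0.96858×0.97404 = 0.295882 + 0.707681 = 1.003563.
Q̄ = (S_0/π) × [bracket] = (1361/π) × 1.003563 = 434.8 W/m².

Q̄ ≈ 435 W/m²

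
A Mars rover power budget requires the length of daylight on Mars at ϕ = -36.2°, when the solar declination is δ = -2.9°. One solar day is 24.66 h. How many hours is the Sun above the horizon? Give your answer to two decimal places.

12.62 h

cos h₀ = −tan ϕ · tan δ = −tan(-36.2°) × tan(-2.900°) = -0.0371, so h₀ = 1.6079 rad = 92.12°.
Daylight = 2h₀/(2π) × 24.66 h = (1.6079/π) × 24.66 = 12.62 h.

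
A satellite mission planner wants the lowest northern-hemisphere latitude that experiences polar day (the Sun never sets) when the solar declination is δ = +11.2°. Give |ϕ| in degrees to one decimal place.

Polar day requires cos h₀ = −tan ϕ tan δ ≤ −1, i.e. tan ϕ tan δ ≥ 1.
The boundary is |tan ϕ| · |tan δ| = 1, so |ϕ| = 90° − |δ| = 90° − 11.2° = 78.8° in the northern hemisphere.

|ϕ| = 78.8°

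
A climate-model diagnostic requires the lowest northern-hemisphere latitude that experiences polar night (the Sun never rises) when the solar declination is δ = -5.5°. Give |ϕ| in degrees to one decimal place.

|ϕ| = 84.5°

Polar night requires cos h₀ = −tan ϕ tan δ ≥ 1, i.e. tan ϕ tan δ ≤ −1.
The boundary is |tan ϕ| · |tan δ| = 1, so |ϕ| = 90° − |δ| = 90° − 5.5° = 84.5° in the northern hemisphere.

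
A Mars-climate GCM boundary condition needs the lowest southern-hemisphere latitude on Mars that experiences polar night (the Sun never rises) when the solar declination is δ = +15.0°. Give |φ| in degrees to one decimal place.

|φ| = 75.0°

Polar night requires cos H₀ = −tan φ tan δ ≥ 1, i.e. tan φ tan δ ≤ −1.
The boundary is |tan φ| · |tan δ| = 1, so |φ| = 90° − |δ| = 90° − 15.0° = 75.0° in the southern hemisphere.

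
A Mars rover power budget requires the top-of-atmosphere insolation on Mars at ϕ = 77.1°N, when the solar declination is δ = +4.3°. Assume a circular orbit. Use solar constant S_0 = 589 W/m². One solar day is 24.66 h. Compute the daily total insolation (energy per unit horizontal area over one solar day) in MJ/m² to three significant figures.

5.82 MJ/m²

cos h₀ = −tan(+77.1°) tan(+4.300°) = -0.3283, h₀ = 1.9053 rad.
Bracket: h₀ sin ϕ sin δ + cos ϕ cos δ sin h₀ = 1.9053×0.97476×0.07498 + 0.22325×0.99719×0.94457 = 0.139254 + 0.210283 = 0.349537.
Q̄ = (S_0/π) × [bracket] = (589/π) × 0.349537 = 65.533 W/m².
Daily total = Q̄ × 24.66 h × 3600 s/h = 65.533 × 24.66 × 3600 / 10⁶ = 5.818 MJ/m².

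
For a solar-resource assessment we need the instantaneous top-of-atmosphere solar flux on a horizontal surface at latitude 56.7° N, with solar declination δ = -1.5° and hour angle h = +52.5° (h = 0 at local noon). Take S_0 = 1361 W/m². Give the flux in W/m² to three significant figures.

425 W/m²

cos θ_z = sin ϕ sin δ + cos ϕ cos δ cos h = -0.021879 + 0.334109 = 0.312230.
Flux = S_0 · cos θ_z = 1361 × 0.312230 = 424.9 W/m².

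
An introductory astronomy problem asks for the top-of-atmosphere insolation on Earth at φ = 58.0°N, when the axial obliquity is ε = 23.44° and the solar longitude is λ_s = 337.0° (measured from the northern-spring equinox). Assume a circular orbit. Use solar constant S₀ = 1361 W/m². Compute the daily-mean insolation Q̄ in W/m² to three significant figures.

Q̄ ≈ 144 W/m²

Solar declination: sin δ = sin ε · sin λ_s = sin 23.44° × sin 337.0° = -0.15543, so δ = -8.942°.
cos H₀ = −tan(+58.0°) tan(-8.942°) = 0.2518, H₀ = 1.3163 rad.
Bracket: H₀ sin φ sin δ + cos φ cos δ sin H₀ = 1.3163×0.84805×-0.15543 + 0.52992×0.98785×0.96778 = -0.173505 + 0.506615 = 0.333110.
Q̄ = (S₀/π) × [bracket] = (1361/π) × 0.333110 = 144.3 W/m².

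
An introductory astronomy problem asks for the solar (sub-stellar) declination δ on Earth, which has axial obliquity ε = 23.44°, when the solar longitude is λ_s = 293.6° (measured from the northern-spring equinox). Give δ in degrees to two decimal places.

δ = -21.38°

sin δ = sin ε · sin λ_s = sin 23.44° × sin 293.6° = -0.364519.
δ = arcsin(-0.364519) = -21.38°.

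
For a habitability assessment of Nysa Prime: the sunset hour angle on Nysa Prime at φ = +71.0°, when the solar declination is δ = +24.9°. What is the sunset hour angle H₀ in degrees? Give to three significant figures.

Sunrise equation: cos H₀ = −tan φ · tan δ = -1.3481 ≤ −1, so the host star never sets (polar day) and H₀ = π.

H₀ = 180°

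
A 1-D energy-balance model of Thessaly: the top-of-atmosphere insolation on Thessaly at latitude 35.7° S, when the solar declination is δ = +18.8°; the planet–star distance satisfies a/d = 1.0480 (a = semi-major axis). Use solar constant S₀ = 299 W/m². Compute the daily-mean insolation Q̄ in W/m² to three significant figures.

Q̄ ≈ 51.9 W/m²

cos H₀ = −tan(-35.7°) tan(+18.800°) = 0.2446, H₀ = 1.3237 rad.
Bracket: H₀ sin φ sin δ + cos φ cos δ sin H₀ = 1.3237×-0.58354×0.32227 + 0.81208×0.94665×0.96962 = -0.248932 + 0.745401 = 0.496469.
Inverse-square distance factor (a/d)² = 1.0480² = 1.098304.
Q̄ = (S₀/π) × 1.098304 × [bracket] = (299/π) × 1.098304 × 0.496469 = 51.90 W/m².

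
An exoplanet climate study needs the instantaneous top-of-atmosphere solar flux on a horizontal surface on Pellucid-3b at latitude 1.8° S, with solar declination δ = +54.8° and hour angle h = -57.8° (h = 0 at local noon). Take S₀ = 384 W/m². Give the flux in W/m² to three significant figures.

cos θ_z = sin φ sin δ + cos φ cos δ cos h = -0.025667 + 0.307016 = 0.281349.
Flux = S₀ · cos θ_z = 384 × 0.281349 = 108.0 W/m².

108 W/m²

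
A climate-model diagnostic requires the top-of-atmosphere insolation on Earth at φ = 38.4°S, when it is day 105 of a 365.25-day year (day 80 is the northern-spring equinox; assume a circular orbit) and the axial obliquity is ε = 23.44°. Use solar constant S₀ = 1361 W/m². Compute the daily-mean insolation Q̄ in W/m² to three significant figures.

Solar longitude: λ_s = 360° × (105 − 80)/365.25 = 24.641°.
sin δ = sin 23.44° × sin 24.641° = 0.16585, so δ = +9.547°.
cos H₀ = −tan(-38.4°) tan(+9.547°) = 0.1333, H₀ = 1.4371 rad.
Bracket: H₀ sin φ sin δ + cos φ cos δ sin H₀ = 1.4371×-0.62115×0.16585 + 0.78369×0.98615×0.99108 = -0.148047 + 0.765942 = 0.617895.
Q̄ = (S₀/π) × [bracket] = (1361/π) × 0.617895 = 267.7 W/m².

Q̄ ≈ 268 W/m²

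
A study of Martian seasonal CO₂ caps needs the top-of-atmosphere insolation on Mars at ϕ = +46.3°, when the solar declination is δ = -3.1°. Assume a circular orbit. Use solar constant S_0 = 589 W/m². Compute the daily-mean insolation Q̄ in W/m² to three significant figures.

cos h₀ = −tan(+46.3°) tan(-3.100°) = 0.0567, h₀ = 1.5141 rad.
Bracket: h₀ sin ϕ sin δ + cos ϕ cos δ sin h₀ = 1.5141×0.72297×-0.05408 + 0.69088×0.99854×0.99839 = -0.059199 + 0.688761 = 0.629562.
Q̄ = (S_0/π) × [bracket] = (589/π) × 0.629562 = 118.0 W/m².

Q̄ ≈ 118 W/m²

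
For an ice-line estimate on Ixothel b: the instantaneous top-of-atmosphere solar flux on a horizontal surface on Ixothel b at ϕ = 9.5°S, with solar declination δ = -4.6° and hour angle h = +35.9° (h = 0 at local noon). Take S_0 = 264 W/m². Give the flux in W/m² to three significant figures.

214 W/m²

cos θ_z = sin ϕ sin δ + cos ϕ cos δ cos h = 0.013237 + 0.796359 = 0.809596.
Flux = S_0 · cos θ_z = 264 × 0.809596 = 213.7 W/m².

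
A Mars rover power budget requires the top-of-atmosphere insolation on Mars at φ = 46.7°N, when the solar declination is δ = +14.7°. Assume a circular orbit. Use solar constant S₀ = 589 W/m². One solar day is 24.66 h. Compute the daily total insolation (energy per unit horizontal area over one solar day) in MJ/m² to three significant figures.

cos H₀ = −tan(+46.7°) tan(+14.700°) = -0.2784, H₀ = 1.8529 rad.
Bracket: H₀ sin φ sin δ + cos φ cos δ sin H₀ = 1.8529×0.72777×0.25376 + 0.68582×0.96727×0.96047 = 0.342192 + 0.637150 = 0.979342.
Q̄ = (S₀/π) × [bracket] = (589/π) × 0.979342 = 183.61 W/m².
Daily total = Q̄ × 24.66 h × 3600 s/h = 183.61 × 24.66 × 3600 / 10⁶ = 16.30 MJ/m².

16.3 MJ/m²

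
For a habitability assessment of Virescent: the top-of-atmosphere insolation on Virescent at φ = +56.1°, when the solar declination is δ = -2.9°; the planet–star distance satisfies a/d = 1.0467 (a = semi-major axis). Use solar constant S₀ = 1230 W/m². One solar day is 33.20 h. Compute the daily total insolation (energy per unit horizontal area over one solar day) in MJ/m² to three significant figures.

cos H₀ = −tan(+56.1°) tan(-2.900°) = 0.0754, H₀ = 1.4953 rad.
Bracket: H₀ sin φ sin δ + cos φ cos δ sin H₀ = 1.4953×0.83001×-0.05059 + 0.55775×0.99872×0.99715 = -0.062788 + 0.555449 = 0.492661.
Inverse-square distance factor (a/d)² = 1.0467² = 1.095581.
Q̄ = (S₀/π) × 1.095581 × [bracket] = (1230/π) × 1.095581 × 0.492661 = 211.32 W/m².
Daily total = Q̄ × 33.20 h × 3600 s/h = 211.32 × 33.20 × 3600 / 10⁶ = 25.26 MJ/m².

25.3 MJ/m²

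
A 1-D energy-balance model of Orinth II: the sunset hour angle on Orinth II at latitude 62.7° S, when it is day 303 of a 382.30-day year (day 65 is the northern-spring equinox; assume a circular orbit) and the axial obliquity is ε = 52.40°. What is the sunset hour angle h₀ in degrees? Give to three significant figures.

h₀ = 180°

Solar longitude: L_s = 360° × (303 − 65)/382.30 = 224.117°.
sin δ = sin 52.40° × sin 224.117° = -0.55154, so δ = -33.472°.
Sunrise equation: cos h₀ = −tan ϕ · tan δ = -1.2810 ≤ −1, so the host star never sets (polar day) and h₀ = π.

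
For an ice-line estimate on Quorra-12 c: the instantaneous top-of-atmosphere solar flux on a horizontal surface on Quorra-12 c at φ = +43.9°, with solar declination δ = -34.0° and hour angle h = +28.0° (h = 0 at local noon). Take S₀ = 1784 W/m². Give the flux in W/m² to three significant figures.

cos θ_z = sin φ sin δ + cos φ cos δ cos h = -0.387745 + 0.527441 = 0.139696.
Flux = S₀ · cos θ_z = 1784 × 0.139696 = 249.2 W/m².

249 W/m²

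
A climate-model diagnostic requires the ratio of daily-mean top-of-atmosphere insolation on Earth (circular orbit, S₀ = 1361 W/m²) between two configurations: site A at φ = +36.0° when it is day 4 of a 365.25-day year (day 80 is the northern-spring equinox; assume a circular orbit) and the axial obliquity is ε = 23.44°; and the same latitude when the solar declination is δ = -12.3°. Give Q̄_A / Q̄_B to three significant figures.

— Configuration A (φ=+36.0°):
Solar longitude: λ_s = 360° × (4 − 80)/365.25 = -74.908°, i.e. -74.908° + 360° = 285.092°.
sin δ = sin 23.44° × sin 285.092° = -0.38407, so δ = -22.586°.
cos H₀ = −tan(+36.0°) tan(-22.586°) = 0.3022, H₀ = 1.2638 rad.
Bracket: H₀ sin φ sin δ + cos φ cos δ sin H₀ = 1.2638×0.58779×-0.38407 + 0.80902×0.92330×0.95324 = -0.285306 + 0.712040 = 0.426734.
Q̄ = (S₀/π) × [bracket] = (1361/π) × 0.426734 = 184.87 W/m².
— Configuration B (φ=+36.0°):
cos H₀ = −tan(+36.0°) tan(-12.300°) = 0.1584, H₀ = 1.4117 rad.
Bracket: H₀ sin φ sin δ + cos φ cos δ sin H₀ = 1.4117×0.58779×-0.21303 + 0.80902×0.97705×0.98737 = -0.176769 + 0.780470 = 0.603701.
Q̄ = (S₀/π) × [bracket] = (1361/π) × 0.603701 = 261.54 W/m².
Ratio Q̄_A / Q̄_B = 184.87 / 261.54 = 0.7069.

Q̄_A / Q̄_B ≈ 0.707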